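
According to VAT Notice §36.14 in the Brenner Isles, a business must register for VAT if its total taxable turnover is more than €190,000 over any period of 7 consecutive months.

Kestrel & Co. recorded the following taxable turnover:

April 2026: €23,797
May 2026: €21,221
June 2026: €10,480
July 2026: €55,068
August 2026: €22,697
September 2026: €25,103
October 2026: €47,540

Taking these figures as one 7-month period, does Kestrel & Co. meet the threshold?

Total taxable turnover: €23,797 + €21,221 + €10,480 + €55,068 + €22,697 + €25,103 + €47,540 = €205,906.
€205,906 > €190,000, so the threshold is exceeded.

Yes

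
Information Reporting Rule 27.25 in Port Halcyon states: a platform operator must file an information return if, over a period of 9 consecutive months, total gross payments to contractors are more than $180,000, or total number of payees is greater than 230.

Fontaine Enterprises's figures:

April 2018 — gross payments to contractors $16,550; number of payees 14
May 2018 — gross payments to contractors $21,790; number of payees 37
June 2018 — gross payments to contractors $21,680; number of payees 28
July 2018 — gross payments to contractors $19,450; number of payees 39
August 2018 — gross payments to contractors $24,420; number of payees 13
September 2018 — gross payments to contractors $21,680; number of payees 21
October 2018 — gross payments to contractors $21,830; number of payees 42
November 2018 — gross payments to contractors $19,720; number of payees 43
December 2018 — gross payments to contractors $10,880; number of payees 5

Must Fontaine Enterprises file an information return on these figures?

Yes

Total gross payments to contractors: $16,550 + $21,790 + $21,680 + $19,450 + $24,420 + $21,680 + $21,830 + $19,720 + $10,880 = $178,000 (≤ $180,000).
Total number of payees: 14 + 37 + 28 + 39 + 13 + 21 + 42 + 43 + 5 = 242 (> 230).
The test is 'or': at least one threshold is exceeded.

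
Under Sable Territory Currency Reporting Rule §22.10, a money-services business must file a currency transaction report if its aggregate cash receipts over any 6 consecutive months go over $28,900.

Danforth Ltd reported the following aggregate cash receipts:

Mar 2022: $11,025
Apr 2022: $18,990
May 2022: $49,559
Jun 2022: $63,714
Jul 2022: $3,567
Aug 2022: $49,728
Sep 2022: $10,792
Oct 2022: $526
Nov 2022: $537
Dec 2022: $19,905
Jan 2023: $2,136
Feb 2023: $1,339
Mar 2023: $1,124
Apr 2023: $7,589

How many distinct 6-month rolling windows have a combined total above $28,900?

Mar 2022–Aug 2022: $11,025 + $18,990 + $49,559 + $63,714 + $3,567 + $49,728 = $196,583 (over)
Apr 2022–Sep 2022: $18,990 + $49,559 + $63,714 + $3,567 + $49,728 + $10,792 = $196,350 (over)
May 2022–Oct 2022: $49,559 + $63,714 + $3,567 + $49,728 + $10,792 + $526 = $177,886 (over)
Jun 2022–Nov 2022: $63,714 + $3,567 + $49,728 + $10,792 + $526 + $537 = $128,864 (over)
Jul 2022–Dec 2022: $3,567 + $49,728 + $10,792 + $526 + $537 + $19,905 = $85,055 (over)
Aug 2022–Jan 2023: $49,728 + $10,792 + $526 + $537 + $19,905 + $2,136 = $83,624 (over)
Sep 2022–Feb 2023: $10,792 + $526 + $537 + $19,905 + $2,136 + $1,339 = $35,235 (over)
Oct 2022–Mar 2023: $526 + $537 + $19,905 + $2,136 + $1,339 + $1,124 = $25,567 (under)
Nov 2022–Apr 2023: $537 + $19,905 + $2,136 + $1,339 + $1,124 + $7,589 = $32,630 (over)
8 windows exceed the threshold.

8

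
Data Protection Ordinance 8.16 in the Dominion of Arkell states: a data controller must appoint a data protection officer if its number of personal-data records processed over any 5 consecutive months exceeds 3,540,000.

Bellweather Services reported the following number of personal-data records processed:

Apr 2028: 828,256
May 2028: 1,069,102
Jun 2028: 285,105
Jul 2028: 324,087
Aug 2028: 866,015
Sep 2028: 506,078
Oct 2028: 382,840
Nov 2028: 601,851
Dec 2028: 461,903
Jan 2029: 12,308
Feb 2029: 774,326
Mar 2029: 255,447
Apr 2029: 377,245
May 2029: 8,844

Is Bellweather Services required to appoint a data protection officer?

Apr 2028–Aug 2028: 828,256 + 1,069,102 + 285,105 + 324,087 + 866,015 = 3,372,565 (under)
May 2028–Sep 2028: 1,069,102 + 285,105 + 324,087 + 866,015 + 506,078 = 3,050,387 (under)
Jun 2028–Oct 2028: 285,105 + 324,087 + 866,015 + 506,078 + 382,840 = 2,364,125 (under)
Jul 2028–Nov 2028: 324,087 + 866,015 + 506,078 + 382,840 + 601,851 = 2,680,871 (under)
Aug 2028–Dec 2028: 866,015 + 506,078 + 382,840 + 601,851 + 461,903 = 2,818,687 (under)
Sep 2028–Jan 2029: 506,078 + 382,840 + 601,851 + 461,903 + 12,308 = 1,964,980 (under)
Oct 2028–Feb 2029: 382,840 + 601,851 + 461,903 + 12,308 + 774,326 = 2,233,228 (under)
Nov 2028–Mar 2029: 601,851 + 461,903 + 12,308 + 774,326 + 255,447 = 2,105,835 (under)
Dec 2028–Apr 2029: 461,903 + 12,308 + 774,326 + 255,447 + 377,245 = 1,881,229 (under)
Jan 2029–May 2029: 12,308 + 774,326 + 255,447 + 377,245 + 8,844 = 1,428,170 (under)
No window exceeds 3,540,000.

No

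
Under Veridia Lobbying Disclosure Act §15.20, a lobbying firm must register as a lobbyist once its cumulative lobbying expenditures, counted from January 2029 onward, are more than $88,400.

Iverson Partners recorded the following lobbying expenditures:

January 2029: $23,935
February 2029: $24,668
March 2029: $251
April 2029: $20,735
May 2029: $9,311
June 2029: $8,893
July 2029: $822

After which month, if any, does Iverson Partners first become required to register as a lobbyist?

July 2029

Through January 2029: $23,935
Through February 2029: $48,603
Through March 2029: $48,854
Through April 2029: $69,589
Through May 2029: $78,900
Through June 2029: $87,793
Through July 2029: $88,615 ← exceeds threshold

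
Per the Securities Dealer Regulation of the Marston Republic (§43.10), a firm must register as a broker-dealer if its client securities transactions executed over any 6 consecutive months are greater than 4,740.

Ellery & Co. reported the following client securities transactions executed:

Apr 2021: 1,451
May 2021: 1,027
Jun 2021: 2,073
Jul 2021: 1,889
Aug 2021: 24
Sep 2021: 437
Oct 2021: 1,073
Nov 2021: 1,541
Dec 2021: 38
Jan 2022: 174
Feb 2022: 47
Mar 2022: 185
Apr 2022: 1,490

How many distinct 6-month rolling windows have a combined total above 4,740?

4

Apr 2021–Sep 2021: 1,451 + 1,027 + 2,073 + 1,889 + 24 + 437 = 6,901 (over)
May 2021–Oct 2021: 1,027 + 2,073 + 1,889 + 24 + 437 + 1,073 = 6,523 (over)
Jun 2021–Nov 2021: 2,073 + 1,889 + 24 + 437 + 1,073 + 1,541 = 7,037 (over)
Jul 2021–Dec 2021: 1,889 + 24 + 437 + 1,073 + 1,541 + 38 = 5,002 (over)
Aug 2021–Jan 2022: 24 + 437 + 1,073 + 1,541 + 38 + 174 = 3,287 (under)
Sep 2021–Feb 2022: 437 + 1,073 + 1,541 + 38 + 174 + 47 = 3,310 (under)
Oct 2021–Mar 2022: 1,073 + 1,541 + 38 + 174 + 47 + 185 = 3,058 (under)
Nov 2021–Apr 2022: 1,541 + 38 + 174 + 47 + 185 + 1,490 = 3,475 (under)
4 windows exceed the threshold.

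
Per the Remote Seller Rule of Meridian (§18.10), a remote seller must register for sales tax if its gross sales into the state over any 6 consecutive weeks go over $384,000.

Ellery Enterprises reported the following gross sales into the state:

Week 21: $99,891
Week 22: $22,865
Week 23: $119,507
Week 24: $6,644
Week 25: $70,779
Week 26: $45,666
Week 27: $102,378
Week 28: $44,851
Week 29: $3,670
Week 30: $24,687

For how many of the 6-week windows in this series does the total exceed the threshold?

1

Week 21–Week 26: $99,891 + $22,865 + $119,507 + $6,644 + $70,779 + $45,666 = $365,352 (under)
Week 22–Week 27: $22,865 + $119,507 + $6,644 + $70,779 + $45,666 + $102,378 = $367,839 (under)
Week 23–Week 28: $119,507 + $6,644 + $70,779 + $45,666 + $102,378 + $44,851 = $389,825 (over)
Week 24–Week 29: $6,644 + $70,779 + $45,666 + $102,378 + $44,851 + $3,670 = $273,988 (under)
Week 25–Week 30: $70,779 + $45,666 + $102,378 + $44,851 + $3,670 + $24,687 = $292,031 (under)
1 window exceeds the threshold.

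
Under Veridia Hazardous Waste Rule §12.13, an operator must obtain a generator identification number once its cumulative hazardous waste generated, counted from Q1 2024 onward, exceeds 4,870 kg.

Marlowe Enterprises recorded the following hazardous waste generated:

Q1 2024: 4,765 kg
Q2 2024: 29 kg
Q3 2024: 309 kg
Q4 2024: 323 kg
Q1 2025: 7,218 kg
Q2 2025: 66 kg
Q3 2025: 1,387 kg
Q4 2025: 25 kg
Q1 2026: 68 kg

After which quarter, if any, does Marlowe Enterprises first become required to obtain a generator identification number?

Q3 2024

Through Q1 2024: 4,765 kg
Through Q2 2024: 4,794 kg
Through Q3 2024: 5,103 kg ← exceeds threshold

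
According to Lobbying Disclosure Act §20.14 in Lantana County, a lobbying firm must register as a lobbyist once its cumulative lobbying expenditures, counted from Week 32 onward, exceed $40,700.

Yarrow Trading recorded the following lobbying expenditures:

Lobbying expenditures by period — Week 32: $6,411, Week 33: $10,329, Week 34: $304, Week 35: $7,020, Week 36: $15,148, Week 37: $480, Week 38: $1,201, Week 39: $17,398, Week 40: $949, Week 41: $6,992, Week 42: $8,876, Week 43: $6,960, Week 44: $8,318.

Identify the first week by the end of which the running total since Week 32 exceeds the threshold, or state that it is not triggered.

Through Week 32: $6,411
Through Week 33: $16,740
Through Week 34: $17,044
Through Week 35: $24,064
Through Week 36: $39,212
Through Week 37: $39,692
Through Week 38: $40,893 ← exceeds threshold

Week 38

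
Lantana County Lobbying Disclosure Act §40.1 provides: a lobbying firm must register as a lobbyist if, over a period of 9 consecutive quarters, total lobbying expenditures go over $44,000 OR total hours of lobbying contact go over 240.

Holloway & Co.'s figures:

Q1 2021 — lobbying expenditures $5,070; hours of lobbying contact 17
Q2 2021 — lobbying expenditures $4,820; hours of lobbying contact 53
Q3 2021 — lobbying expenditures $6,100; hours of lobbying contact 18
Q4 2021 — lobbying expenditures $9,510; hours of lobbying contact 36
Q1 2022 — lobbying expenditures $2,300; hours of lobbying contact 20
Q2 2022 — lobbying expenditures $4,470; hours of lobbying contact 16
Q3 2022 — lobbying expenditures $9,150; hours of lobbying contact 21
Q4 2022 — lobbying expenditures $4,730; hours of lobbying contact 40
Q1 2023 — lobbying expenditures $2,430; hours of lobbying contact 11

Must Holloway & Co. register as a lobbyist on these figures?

Yes

Total lobbying expenditures: $5,070 + $4,820 + $6,100 + $9,510 + $2,300 + $4,470 + $9,150 + $4,730 + $2,430 = $48,580 (> $44,000).
Total hours of lobbying contact: 17 + 53 + 18 + 36 + 20 + 16 + 21 + 40 + 11 = 232 (≤ 240).
The test is 'or': at least one threshold is exceeded.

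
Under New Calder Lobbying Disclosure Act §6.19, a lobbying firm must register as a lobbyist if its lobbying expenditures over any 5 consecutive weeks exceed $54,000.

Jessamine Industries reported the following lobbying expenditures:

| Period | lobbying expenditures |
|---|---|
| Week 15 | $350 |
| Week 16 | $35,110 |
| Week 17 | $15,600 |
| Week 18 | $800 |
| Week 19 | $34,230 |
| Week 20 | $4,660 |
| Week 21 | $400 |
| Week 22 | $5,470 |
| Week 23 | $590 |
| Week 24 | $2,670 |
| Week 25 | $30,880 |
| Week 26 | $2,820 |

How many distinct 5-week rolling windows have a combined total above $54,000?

Week 15–Week 19: $350 + $35,110 + $15,600 + $800 + $34,230 = $86,090 (over)
Week 16–Week 20: $35,110 + $15,600 + $800 + $34,230 + $4,660 = $90,400 (over)
Week 17–Week 21: $15,600 + $800 + $34,230 + $4,660 + $400 = $55,690 (over)
Week 18–Week 22: $800 + $34,230 + $4,660 + $400 + $5,470 = $45,560 (under)
Week 19–Week 23: $34,230 + $4,660 + $400 + $5,470 + $590 = $45,350 (under)
Week 20–Week 24: $4,660 + $400 + $5,470 + $590 + $2,670 = $13,790 (under)
Week 21–Week 25: $400 + $5,470 + $590 + $2,670 + $30,880 = $40,010 (under)
Week 22–Week 26: $5,470 + $590 + $2,670 + $30,880 + $2,820 = $42,430 (under)
3 windows exceed the threshold.

3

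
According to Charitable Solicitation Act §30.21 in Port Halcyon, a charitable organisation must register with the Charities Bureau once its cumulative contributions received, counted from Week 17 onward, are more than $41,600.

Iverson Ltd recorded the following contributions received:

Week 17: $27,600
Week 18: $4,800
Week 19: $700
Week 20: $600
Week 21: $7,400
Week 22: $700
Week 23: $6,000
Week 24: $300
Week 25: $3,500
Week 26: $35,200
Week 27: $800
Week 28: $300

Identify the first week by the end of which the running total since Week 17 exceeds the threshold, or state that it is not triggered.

Week 22

Through Week 17: $27,600
Through Week 18: $32,400
Through Week 19: $33,100
Through Week 20: $33,700
Through Week 21: $41,100
Through Week 22: $41,800 ← exceeds threshold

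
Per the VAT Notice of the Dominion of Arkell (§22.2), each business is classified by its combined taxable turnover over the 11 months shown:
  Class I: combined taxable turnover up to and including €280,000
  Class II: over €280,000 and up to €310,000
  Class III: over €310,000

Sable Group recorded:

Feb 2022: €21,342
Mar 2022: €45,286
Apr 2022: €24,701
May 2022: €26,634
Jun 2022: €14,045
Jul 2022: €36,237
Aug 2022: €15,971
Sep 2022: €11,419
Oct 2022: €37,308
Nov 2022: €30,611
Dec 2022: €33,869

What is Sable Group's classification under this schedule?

Class II

Combined taxable turnover: €21,342 + €45,286 + €24,701 + €26,634 + €14,045 + €36,237 + €15,971 + €11,419 + €37,308 + €30,611 + €33,869 = €297,423.
€280,000 < €297,423 ≤ €310,000, so Class II applies.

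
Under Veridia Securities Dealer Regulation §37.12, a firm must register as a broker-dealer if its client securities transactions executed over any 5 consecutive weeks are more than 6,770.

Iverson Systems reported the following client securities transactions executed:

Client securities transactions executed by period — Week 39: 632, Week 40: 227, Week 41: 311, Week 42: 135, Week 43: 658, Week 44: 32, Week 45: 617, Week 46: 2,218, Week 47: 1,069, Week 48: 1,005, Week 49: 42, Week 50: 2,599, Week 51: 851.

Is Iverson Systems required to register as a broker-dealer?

Week 39–Week 43: 632 + 227 + 311 + 135 + 658 = 1,963 (under)
Week 40–Week 44: 227 + 311 + 135 + 658 + 32 = 1,363 (under)
Week 41–Week 45: 311 + 135 + 658 + 32 + 617 = 1,753 (under)
Week 42–Week 46: 135 + 658 + 32 + 617 + 2,218 = 3,660 (under)
Week 43–Week 47: 658 + 32 + 617 + 2,218 + 1,069 = 4,594 (under)
Week 44–Week 48: 32 + 617 + 2,218 + 1,069 + 1,005 = 4,941 (under)
Week 45–Week 49: 617 + 2,218 + 1,069 + 1,005 + 42 = 4,951 (under)
Week 46–Week 50: 2,218 + 1,069 + 1,005 + 42 + 2,599 = 6,933 (over)
Week 47–Week 51: 1,069 + 1,005 + 42 + 2,599 + 851 = 5,566 (under)
At least one window exceeds 6,770.

Yes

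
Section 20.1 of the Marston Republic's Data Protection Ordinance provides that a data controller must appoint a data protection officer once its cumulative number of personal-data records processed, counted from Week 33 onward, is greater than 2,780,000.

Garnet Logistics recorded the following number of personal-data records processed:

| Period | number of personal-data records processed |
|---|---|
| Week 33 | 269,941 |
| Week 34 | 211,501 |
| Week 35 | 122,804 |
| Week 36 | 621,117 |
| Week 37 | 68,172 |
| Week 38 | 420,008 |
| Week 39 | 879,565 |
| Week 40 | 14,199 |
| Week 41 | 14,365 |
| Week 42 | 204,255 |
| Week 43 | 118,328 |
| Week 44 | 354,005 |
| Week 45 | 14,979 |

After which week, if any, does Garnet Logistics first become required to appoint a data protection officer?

Week 42

Through Week 33: 269,941
Through Week 34: 481,442
Through Week 35: 604,246
Through Week 36: 1,225,363
Through Week 37: 1,293,535
Through Week 38: 1,713,543
Through Week 39: 2,593,108
Through Week 40: 2,607,307
Through Week 41: 2,621,672
Through Week 42: 2,825,927 ← exceeds threshold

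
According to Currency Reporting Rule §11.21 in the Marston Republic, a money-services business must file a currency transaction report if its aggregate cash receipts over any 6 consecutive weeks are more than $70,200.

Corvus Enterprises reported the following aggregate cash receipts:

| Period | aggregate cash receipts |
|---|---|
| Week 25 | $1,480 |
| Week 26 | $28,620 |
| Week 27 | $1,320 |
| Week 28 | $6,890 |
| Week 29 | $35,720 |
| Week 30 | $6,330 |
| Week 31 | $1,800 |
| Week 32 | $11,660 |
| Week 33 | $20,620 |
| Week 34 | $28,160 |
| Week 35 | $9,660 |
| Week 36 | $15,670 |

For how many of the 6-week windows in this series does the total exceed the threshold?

Week 25–Week 30: $1,480 + $28,620 + $1,320 + $6,890 + $35,720 + $6,330 = $80,360 (over)
Week 26–Week 31: $28,620 + $1,320 + $6,890 + $35,720 + $6,330 + $1,800 = $80,680 (over)
Week 27–Week 32: $1,320 + $6,890 + $35,720 + $6,330 + $1,800 + $11,660 = $63,720 (under)
Week 28–Week 33: $6,890 + $35,720 + $6,330 + $1,800 + $11,660 + $20,620 = $83,020 (over)
Week 29–Week 34: $35,720 + $6,330 + $1,800 + $11,660 + $20,620 + $28,160 = $104,290 (over)
Week 30–Week 35: $6,330 + $1,800 + $11,660 + $20,620 + $28,160 + $9,660 = $78,230 (over)
Week 31–Week 36: $1,800 + $11,660 + $20,620 + $28,160 + $9,660 + $15,670 = $87,570 (over)
6 windows exceed the threshold.

6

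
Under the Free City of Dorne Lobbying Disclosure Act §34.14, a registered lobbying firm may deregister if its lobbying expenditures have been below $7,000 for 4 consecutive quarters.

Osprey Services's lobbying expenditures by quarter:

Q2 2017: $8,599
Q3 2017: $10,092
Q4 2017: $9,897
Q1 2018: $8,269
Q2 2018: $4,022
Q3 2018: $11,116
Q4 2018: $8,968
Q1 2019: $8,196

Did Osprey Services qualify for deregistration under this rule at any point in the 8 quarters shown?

No

Quarters below $7,000: Q2 2018.
Longest run of consecutive quarters below the threshold: 1.
1 < 4, so Osprey Services never became eligible.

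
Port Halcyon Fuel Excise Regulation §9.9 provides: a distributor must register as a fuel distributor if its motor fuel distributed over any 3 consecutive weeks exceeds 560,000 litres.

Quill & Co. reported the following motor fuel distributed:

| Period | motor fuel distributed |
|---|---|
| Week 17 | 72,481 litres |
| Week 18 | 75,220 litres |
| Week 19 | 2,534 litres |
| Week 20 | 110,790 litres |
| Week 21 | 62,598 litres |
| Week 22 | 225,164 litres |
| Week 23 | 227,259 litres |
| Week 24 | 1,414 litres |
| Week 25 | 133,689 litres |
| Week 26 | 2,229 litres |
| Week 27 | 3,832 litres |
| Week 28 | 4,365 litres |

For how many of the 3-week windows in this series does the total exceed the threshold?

Week 17–Week 19: 72,481 litres + 75,220 litres + 2,534 litres = 150,235 litres (under)
Week 18–Week 20: 75,220 litres + 2,534 litres + 110,790 litres = 188,544 litres (under)
Week 19–Week 21: 2,534 litres + 110,790 litres + 62,598 litres = 175,922 litres (under)
Week 20–Week 22: 110,790 litres + 62,598 litres + 225,164 litres = 398,552 litres (under)
Week 21–Week 23: 62,598 litres + 225,164 litres + 227,259 litres = 515,021 litres (under)
Week 22–Week 24: 225,164 litres + 227,259 litres + 1,414 litres = 453,837 litres (under)
Week 23–Week 25: 227,259 litres + 1,414 litres + 133,689 litres = 362,362 litres (under)
Week 24–Week 26: 1,414 litres + 133,689 litres + 2,229 litres = 137,332 litres (under)
Week 25–Week 27: 133,689 litres + 2,229 litres + 3,832 litres = 139,750 litres (under)
Week 26–Week 28: 2,229 litres + 3,832 litres + 4,365 litres = 10,426 litres (under)
0 windows exceed the threshold.

0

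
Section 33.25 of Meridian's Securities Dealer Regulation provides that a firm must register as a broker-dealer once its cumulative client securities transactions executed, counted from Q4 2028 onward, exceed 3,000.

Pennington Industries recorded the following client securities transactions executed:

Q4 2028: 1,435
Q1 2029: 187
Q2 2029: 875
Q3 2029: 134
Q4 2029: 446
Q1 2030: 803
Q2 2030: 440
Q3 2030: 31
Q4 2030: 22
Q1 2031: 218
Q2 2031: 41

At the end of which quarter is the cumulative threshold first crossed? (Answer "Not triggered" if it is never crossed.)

Through Q4 2028: 1,435
Through Q1 2029: 1,622
Through Q2 2029: 2,497
Through Q3 2029: 2,631
Through Q4 2029: 3,077 ← exceeds threshold

Q4 2029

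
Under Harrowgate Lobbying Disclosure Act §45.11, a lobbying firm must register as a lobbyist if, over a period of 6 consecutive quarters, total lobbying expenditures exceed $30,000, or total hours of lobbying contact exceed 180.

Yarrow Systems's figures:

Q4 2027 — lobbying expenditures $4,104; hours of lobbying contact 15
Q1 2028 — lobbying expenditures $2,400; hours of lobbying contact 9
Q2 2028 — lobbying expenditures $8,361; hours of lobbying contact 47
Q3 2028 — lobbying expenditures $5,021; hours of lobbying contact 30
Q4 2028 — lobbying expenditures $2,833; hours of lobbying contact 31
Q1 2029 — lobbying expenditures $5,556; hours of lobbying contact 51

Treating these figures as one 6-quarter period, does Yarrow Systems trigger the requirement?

Total lobbying expenditures: $4,104 + $2,400 + $8,361 + $5,021 + $2,833 + $5,556 = $28,275 (≤ $30,000).
Total hours of lobbying contact: 15 + 9 + 47 + 30 + 31 + 51 = 183 (> 180).
The test is 'or': at least one threshold is exceeded.

Yes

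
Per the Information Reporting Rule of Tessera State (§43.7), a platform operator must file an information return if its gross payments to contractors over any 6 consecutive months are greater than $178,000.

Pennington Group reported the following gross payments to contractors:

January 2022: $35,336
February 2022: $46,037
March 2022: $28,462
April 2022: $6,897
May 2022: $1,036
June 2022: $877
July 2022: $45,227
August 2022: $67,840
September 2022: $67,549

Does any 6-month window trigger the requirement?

January 2022–June 2022: $35,336 + $46,037 + $28,462 + $6,897 + $1,036 + $877 = $118,645 (under)
February 2022–July 2022: $46,037 + $28,462 + $6,897 + $1,036 + $877 + $45,227 = $128,536 (under)
March 2022–August 2022: $28,462 + $6,897 + $1,036 + $877 + $45,227 + $67,840 = $150,339 (under)
April 2022–September 2022: $6,897 + $1,036 + $877 + $45,227 + $67,840 + $67,549 = $189,426 (over)
At least one window exceeds $178,000.

Yes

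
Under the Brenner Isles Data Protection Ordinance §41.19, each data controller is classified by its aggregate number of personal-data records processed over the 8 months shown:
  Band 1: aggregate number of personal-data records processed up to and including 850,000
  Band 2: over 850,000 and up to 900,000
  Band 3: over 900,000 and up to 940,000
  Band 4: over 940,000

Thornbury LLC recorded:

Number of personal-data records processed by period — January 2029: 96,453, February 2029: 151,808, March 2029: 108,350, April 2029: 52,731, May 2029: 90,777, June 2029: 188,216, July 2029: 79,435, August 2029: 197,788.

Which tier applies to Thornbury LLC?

Aggregate number of personal-data records processed: 96,453 + 151,808 + 108,350 + 52,731 + 90,777 + 188,216 + 79,435 + 197,788 = 965,558.
965,558 > 940,000, so Band 4 applies.

Band 4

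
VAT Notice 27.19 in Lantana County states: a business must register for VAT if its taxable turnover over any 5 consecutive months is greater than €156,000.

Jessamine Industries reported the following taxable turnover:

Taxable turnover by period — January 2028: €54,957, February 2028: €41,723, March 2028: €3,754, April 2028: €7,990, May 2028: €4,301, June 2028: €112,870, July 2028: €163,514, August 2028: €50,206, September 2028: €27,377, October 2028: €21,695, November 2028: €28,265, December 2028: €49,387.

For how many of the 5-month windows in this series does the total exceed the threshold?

January 2028–May 2028: €54,957 + €41,723 + €3,754 + €7,990 + €4,301 = €112,725 (under)
February 2028–June 2028: €41,723 + €3,754 + €7,990 + €4,301 + €112,870 = €170,638 (over)
March 2028–July 2028: €3,754 + €7,990 + €4,301 + €112,870 + €163,514 = €292,429 (over)
April 2028–August 2028: €7,990 + €4,301 + €112,870 + €163,514 + €50,206 = €338,881 (over)
May 2028–September 2028: €4,301 + €112,870 + €163,514 + €50,206 + €27,377 = €358,268 (over)
June 2028–October 2028: €112,870 + €163,514 + €50,206 + €27,377 + €21,695 = €375,662 (over)
July 2028–November 2028: €163,514 + €50,206 + €27,377 + €21,695 + €28,265 = €291,057 (over)
August 2028–December 2028: €50,206 + €27,377 + €21,695 + €28,265 + €49,387 = €176,930 (over)
7 windows exceed the threshold.

7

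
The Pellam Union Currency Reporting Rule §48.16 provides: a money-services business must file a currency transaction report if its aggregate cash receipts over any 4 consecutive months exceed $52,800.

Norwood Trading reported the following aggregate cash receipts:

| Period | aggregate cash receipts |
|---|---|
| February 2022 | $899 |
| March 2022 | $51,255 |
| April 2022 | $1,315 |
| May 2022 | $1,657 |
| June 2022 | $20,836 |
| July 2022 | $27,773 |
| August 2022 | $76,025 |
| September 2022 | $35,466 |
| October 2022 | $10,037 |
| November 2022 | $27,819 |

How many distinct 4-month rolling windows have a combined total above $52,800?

6

February 2022–May 2022: $899 + $51,255 + $1,315 + $1,657 = $55,126 (over)
March 2022–June 2022: $51,255 + $1,315 + $1,657 + $20,836 = $75,063 (over)
April 2022–July 2022: $1,315 + $1,657 + $20,836 + $27,773 = $51,581 (under)
May 2022–August 2022: $1,657 + $20,836 + $27,773 + $76,025 = $126,291 (over)
June 2022–September 2022: $20,836 + $27,773 + $76,025 + $35,466 = $160,100 (over)
July 2022–October 2022: $27,773 + $76,025 + $35,466 + $10,037 = $149,301 (over)
August 2022–November 2022: $76,025 + $35,466 + $10,037 + $27,819 = $149,347 (over)
6 windows exceed the threshold.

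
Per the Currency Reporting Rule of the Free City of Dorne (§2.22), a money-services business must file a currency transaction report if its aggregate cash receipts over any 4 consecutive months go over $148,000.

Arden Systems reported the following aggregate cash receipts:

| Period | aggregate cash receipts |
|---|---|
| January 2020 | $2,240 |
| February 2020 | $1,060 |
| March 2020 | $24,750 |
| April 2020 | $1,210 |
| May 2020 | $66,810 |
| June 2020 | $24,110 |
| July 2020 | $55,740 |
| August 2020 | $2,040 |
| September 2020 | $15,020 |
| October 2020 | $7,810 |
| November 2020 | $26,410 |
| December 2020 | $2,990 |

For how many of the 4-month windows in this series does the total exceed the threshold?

1

January 2020–April 2020: $2,240 + $1,060 + $24,750 + $1,210 = $29,260 (under)
February 2020–May 2020: $1,060 + $24,750 + $1,210 + $66,810 = $93,830 (under)
March 2020–June 2020: $24,750 + $1,210 + $66,810 + $24,110 = $116,880 (under)
April 2020–July 2020: $1,210 + $66,810 + $24,110 + $55,740 = $147,870 (under)
May 2020–August 2020: $66,810 + $24,110 + $55,740 + $2,040 = $148,700 (over)
June 2020–September 2020: $24,110 + $55,740 + $2,040 + $15,020 = $96,910 (under)
July 2020–October 2020: $55,740 + $2,040 + $15,020 + $7,810 = $80,610 (under)
August 2020–November 2020: $2,040 + $15,020 + $7,810 + $26,410 = $51,280 (under)
September 2020–December 2020: $15,020 + $7,810 + $26,410 + $2,990 = $52,230 (under)
1 window exceeds the threshold.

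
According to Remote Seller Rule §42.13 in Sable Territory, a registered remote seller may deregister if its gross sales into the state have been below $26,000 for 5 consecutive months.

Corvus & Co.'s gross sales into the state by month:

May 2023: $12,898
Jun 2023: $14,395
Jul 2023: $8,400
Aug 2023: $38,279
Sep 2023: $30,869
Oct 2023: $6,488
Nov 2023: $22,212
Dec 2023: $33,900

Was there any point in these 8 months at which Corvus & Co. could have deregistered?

No

Months below $26,000: May 2023, Jun 2023, Jul 2023, Oct 2023, Nov 2023.
Longest run of consecutive months below the threshold: 3.
3 < 5, so Corvus & Co. never became eligible.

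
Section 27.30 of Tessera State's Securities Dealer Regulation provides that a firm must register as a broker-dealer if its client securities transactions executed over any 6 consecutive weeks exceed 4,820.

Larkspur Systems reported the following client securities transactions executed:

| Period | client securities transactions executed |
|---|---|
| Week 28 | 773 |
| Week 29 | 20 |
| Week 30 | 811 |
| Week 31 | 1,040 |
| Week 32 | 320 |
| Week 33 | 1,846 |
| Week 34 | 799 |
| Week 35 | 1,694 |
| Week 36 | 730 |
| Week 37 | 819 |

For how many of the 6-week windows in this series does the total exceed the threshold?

Week 28–Week 33: 773 + 20 + 811 + 1,040 + 320 + 1,846 = 4,810 (under)
Week 29–Week 34: 20 + 811 + 1,040 + 320 + 1,846 + 799 = 4,836 (over)
Week 30–Week 35: 811 + 1,040 + 320 + 1,846 + 799 + 1,694 = 6,510 (over)
Week 31–Week 36: 1,040 + 320 + 1,846 + 799 + 1,694 + 730 = 6,429 (over)
Week 32–Week 37: 320 + 1,846 + 799 + 1,694 + 730 + 819 = 6,208 (over)
4 windows exceed the threshold.

4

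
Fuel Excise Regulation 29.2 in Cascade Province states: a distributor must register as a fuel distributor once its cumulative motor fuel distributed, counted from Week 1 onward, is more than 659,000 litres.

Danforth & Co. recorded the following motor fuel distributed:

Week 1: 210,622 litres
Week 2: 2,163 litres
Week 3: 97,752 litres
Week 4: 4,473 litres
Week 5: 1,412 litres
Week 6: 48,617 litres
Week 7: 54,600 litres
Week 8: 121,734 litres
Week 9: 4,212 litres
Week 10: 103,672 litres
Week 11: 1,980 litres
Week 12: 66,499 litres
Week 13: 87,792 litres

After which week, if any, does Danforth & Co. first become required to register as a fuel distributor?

Week 12

Through Week 1: 210,622 litres
Through Week 2: 212,785 litres
Through Week 3: 310,537 litres
Through Week 4: 315,010 litres
Through Week 5: 316,422 litres
Through Week 6: 365,039 litres
Through Week 7: 419,639 litres
Through Week 8: 541,373 litres
Through Week 9: 545,585 litres
Through Week 10: 649,257 litres
Through Week 11: 651,237 litres
Through Week 12: 717,736 litres ← exceeds threshold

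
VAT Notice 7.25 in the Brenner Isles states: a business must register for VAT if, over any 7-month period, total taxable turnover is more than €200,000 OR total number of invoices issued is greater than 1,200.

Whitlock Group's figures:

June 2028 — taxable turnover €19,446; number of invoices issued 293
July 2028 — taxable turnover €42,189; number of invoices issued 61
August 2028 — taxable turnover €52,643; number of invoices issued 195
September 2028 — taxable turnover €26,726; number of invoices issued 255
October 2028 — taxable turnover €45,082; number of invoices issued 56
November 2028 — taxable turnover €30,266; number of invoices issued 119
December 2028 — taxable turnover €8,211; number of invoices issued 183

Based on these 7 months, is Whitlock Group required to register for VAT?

Yes

Total taxable turnover: €19,446 + €42,189 + €52,643 + €26,726 + €45,082 + €30,266 + €8,211 = €224,563 (> €200,000).
Total number of invoices issued: 293 + 61 + 195 + 255 + 56 + 119 + 183 = 1,162 (≤ 1,200).
The test is 'or': at least one threshold is exceeded.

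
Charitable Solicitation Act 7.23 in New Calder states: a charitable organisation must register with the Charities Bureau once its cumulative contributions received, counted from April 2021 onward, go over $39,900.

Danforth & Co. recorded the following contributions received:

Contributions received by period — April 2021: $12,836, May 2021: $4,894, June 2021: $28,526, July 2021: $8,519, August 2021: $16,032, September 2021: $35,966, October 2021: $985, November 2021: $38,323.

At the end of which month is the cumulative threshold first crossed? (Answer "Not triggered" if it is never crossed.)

June 2021

Through April 2021: $12,836
Through May 2021: $17,730
Through June 2021: $46,256 ← exceeds threshold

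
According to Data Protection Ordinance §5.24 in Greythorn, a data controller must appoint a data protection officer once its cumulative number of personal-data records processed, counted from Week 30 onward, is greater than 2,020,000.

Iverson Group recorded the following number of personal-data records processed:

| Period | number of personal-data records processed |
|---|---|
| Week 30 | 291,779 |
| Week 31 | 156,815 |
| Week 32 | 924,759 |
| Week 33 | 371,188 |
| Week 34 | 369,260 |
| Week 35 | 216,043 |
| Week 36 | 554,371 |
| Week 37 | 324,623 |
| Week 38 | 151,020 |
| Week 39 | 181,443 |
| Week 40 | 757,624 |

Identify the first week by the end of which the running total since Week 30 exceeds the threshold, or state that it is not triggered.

Through Week 30: 291,779
Through Week 31: 448,594
Through Week 32: 1,373,353
Through Week 33: 1,744,541
Through Week 34: 2,113,801 ← exceeds threshold

Week 34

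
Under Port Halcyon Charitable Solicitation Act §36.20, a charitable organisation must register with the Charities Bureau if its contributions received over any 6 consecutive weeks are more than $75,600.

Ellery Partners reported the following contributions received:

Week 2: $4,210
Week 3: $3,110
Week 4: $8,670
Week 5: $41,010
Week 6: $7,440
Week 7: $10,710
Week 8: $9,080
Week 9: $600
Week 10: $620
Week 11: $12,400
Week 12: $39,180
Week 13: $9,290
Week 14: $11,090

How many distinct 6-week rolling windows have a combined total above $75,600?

Week 2–Week 7: $4,210 + $3,110 + $8,670 + $41,010 + $7,440 + $10,710 = $75,150 (under)
Week 3–Week 8: $3,110 + $8,670 + $41,010 + $7,440 + $10,710 + $9,080 = $80,020 (over)
Week 4–Week 9: $8,670 + $41,010 + $7,440 + $10,710 + $9,080 + $600 = $77,510 (over)
Week 5–Week 10: $41,010 + $7,440 + $10,710 + $9,080 + $600 + $620 = $69,460 (under)
Week 6–Week 11: $7,440 + $10,710 + $9,080 + $600 + $620 + $12,400 = $40,850 (under)
Week 7–Week 12: $10,710 + $9,080 + $600 + $620 + $12,400 + $39,180 = $72,590 (under)
Week 8–Week 13: $9,080 + $600 + $620 + $12,400 + $39,180 + $9,290 = $71,170 (under)
Week 9–Week 14: $600 + $620 + $12,400 + $39,180 + $9,290 + $11,090 = $73,180 (under)
2 windows exceed the threshold.

2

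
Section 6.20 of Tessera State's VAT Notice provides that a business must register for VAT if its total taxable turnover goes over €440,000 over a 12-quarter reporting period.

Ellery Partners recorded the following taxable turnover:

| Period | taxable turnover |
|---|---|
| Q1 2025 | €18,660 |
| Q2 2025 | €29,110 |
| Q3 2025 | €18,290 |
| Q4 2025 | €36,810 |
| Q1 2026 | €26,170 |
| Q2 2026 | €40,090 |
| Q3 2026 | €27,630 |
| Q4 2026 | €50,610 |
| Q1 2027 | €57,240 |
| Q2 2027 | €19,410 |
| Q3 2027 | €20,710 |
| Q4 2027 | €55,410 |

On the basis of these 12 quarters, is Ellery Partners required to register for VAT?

Total taxable turnover: €18,660 + €29,110 + €18,290 + €36,810 + €26,170 + €40,090 + €27,630 + €50,610 + €57,240 + €19,410 + €20,710 + €55,410 = €400,140.
€400,140 ≤ €440,000, so the threshold is not exceeded.

No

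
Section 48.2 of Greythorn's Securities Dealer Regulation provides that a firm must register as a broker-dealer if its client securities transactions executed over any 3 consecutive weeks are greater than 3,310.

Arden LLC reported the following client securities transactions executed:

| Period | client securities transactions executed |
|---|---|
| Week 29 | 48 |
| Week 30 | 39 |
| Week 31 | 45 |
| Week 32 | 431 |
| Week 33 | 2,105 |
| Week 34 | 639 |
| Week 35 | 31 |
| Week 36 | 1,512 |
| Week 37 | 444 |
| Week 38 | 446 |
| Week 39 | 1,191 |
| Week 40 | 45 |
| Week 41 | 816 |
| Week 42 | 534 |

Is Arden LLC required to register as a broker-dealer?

No

Week 29–Week 31: 48 + 39 + 45 = 132 (under)
Week 30–Week 32: 39 + 45 + 431 = 515 (under)
Week 31–Week 33: 45 + 431 + 2,105 = 2,581 (under)
Week 32–Week 34: 431 + 2,105 + 639 = 3,175 (under)
Week 33–Week 35: 2,105 + 639 + 31 = 2,775 (under)
Week 34–Week 36: 639 + 31 + 1,512 = 2,182 (under)
Week 35–Week 37: 31 + 1,512 + 444 = 1,987 (under)
Week 36–Week 38: 1,512 + 444 + 446 = 2,402 (under)
Week 37–Week 39: 444 + 446 + 1,191 = 2,081 (under)
Week 38–Week 40: 446 + 1,191 + 45 = 1,682 (under)
Week 39–Week 41: 1,191 + 45 + 816 = 2,052 (under)
Week 40–Week 42: 45 + 816 + 534 = 1,395 (under)
No window exceeds 3,310.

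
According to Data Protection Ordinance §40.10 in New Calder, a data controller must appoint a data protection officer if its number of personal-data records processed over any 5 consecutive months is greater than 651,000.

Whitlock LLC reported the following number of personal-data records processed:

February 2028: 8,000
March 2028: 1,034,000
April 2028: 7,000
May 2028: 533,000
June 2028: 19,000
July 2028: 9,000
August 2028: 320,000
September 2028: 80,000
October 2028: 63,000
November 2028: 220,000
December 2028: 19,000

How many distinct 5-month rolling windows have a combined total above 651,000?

6

February 2028–June 2028: 8,000 + 1,034,000 + 7,000 + 533,000 + 19,000 = 1,601,000 (over)
March 2028–July 2028: 1,034,000 + 7,000 + 533,000 + 19,000 + 9,000 = 1,602,000 (over)
April 2028–August 2028: 7,000 + 533,000 + 19,000 + 9,000 + 320,000 = 888,000 (over)
May 2028–September 2028: 533,000 + 19,000 + 9,000 + 320,000 + 80,000 = 961,000 (over)
June 2028–October 2028: 19,000 + 9,000 + 320,000 + 80,000 + 63,000 = 491,000 (under)
July 2028–November 2028: 9,000 + 320,000 + 80,000 + 63,000 + 220,000 = 692,000 (over)
August 2028–December 2028: 320,000 + 80,000 + 63,000 + 220,000 + 19,000 = 702,000 (over)
6 windows exceed the threshold.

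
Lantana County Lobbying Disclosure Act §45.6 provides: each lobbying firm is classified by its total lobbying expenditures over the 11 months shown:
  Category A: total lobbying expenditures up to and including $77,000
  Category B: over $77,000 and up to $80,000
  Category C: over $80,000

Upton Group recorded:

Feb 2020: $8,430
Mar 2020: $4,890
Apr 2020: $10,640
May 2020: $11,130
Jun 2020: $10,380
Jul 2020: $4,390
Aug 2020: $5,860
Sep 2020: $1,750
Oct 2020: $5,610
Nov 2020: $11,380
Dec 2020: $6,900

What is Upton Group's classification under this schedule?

Category C

Total lobbying expenditures: $8,430 + $4,890 + $10,640 + $11,130 + $10,380 + $4,390 + $5,860 + $1,750 + $5,610 + $11,380 + $6,900 = $81,360.
$81,360 > $80,000, so Category C applies.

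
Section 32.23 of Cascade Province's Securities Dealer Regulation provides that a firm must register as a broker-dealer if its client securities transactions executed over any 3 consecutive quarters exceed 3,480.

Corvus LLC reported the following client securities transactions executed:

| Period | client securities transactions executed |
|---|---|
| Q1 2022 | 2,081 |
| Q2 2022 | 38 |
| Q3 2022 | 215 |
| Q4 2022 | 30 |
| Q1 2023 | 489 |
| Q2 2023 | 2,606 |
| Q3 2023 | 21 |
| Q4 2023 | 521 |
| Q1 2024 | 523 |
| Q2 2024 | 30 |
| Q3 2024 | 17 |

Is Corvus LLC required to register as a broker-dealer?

Q1 2022–Q3 2022: 2,081 + 38 + 215 = 2,334 (under)
Q2 2022–Q4 2022: 38 + 215 + 30 = 283 (under)
Q3 2022–Q1 2023: 215 + 30 + 489 = 734 (under)
Q4 2022–Q2 2023: 30 + 489 + 2,606 = 3,125 (under)
Q1 2023–Q3 2023: 489 + 2,606 + 21 = 3,116 (under)
Q2 2023–Q4 2023: 2,606 + 21 + 521 = 3,148 (under)
Q3 2023–Q1 2024: 21 + 521 + 523 = 1,065 (under)
Q4 2023–Q2 2024: 521 + 523 + 30 = 1,074 (under)
Q1 2024–Q3 2024: 523 + 30 + 17 = 570 (under)
No window exceeds 3,480.

No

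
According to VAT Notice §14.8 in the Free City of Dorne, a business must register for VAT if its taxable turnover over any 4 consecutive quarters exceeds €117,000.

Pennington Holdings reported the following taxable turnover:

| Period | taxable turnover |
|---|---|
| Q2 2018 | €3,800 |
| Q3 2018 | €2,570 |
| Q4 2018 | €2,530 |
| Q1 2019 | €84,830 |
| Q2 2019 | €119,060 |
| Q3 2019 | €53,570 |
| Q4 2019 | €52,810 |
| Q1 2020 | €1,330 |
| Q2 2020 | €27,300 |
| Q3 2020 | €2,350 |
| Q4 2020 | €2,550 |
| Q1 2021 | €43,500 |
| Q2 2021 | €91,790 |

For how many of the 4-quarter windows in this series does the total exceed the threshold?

6

Q2 2018–Q1 2019: €3,800 + €2,570 + €2,530 + €84,830 = €93,730 (under)
Q3 2018–Q2 2019: €2,570 + €2,530 + €84,830 + €119,060 = €208,990 (over)
Q4 2018–Q3 2019: €2,530 + €84,830 + €119,060 + €53,570 = €259,990 (over)
Q1 2019–Q4 2019: €84,830 + €119,060 + €53,570 + €52,810 = €310,270 (over)
Q2 2019–Q1 2020: €119,060 + €53,570 + €52,810 + €1,330 = €226,770 (over)
Q3 2019–Q2 2020: €53,570 + €52,810 + €1,330 + €27,300 = €135,010 (over)
Q4 2019–Q3 2020: €52,810 + €1,330 + €27,300 + €2,350 = €83,790 (under)
Q1 2020–Q4 2020: €1,330 + €27,300 + €2,350 + €2,550 = €33,530 (under)
Q2 2020–Q1 2021: €27,300 + €2,350 + €2,550 + €43,500 = €75,700 (under)
Q3 2020–Q2 2021: €2,350 + €2,550 + €43,500 + €91,790 = €140,190 (over)
6 windows exceed the threshold.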